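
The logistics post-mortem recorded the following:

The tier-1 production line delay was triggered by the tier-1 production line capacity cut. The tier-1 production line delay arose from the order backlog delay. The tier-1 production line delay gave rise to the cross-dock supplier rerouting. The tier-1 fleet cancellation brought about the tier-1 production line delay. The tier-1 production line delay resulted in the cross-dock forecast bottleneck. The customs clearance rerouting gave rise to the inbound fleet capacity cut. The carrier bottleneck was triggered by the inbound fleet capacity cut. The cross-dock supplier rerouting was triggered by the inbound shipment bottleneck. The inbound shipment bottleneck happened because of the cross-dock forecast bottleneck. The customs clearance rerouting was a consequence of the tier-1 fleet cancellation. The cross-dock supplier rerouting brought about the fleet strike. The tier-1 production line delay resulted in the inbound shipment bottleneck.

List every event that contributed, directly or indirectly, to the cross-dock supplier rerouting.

the cross-dock forecast bottleneck, the inbound shipment bottleneck, the order backlog delay, the tier-1 fleet cancellation, the tier-1 production line capacity cut, the tier-1 production line delay

Immediate causes of the cross-dock supplier rerouting: the tier-1 production line delay, the inbound shipment bottleneck.
Further upstream: the tier-1 fleet cancellation, the tier-1 production line capacity cut, the order backlog delay, the cross-dock forecast bottleneck.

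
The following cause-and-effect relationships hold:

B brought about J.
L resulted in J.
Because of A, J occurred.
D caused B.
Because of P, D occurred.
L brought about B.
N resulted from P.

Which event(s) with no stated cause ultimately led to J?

Tracing upstream from J: J ← B ← D ← P.
A separate upstream branch: J ← L.
A separate upstream branch: J ← A.
Each of those chain origins has no stated cause.

A, L, P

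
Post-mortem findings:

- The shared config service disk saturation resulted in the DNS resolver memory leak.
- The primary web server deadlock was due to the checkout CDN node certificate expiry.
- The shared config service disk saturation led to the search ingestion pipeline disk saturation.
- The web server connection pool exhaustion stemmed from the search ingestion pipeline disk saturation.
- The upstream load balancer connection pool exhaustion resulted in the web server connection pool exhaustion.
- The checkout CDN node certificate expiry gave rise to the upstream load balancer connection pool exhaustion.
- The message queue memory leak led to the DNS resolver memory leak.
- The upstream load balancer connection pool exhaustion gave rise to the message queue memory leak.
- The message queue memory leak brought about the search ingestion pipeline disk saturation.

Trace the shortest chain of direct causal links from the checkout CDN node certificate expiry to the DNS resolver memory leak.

the checkout CDN node certificate expiry → the upstream load balancer connection pool exhaustion → the message queue memory leak → the DNS resolver memory leak

the checkout CDN node certificate expiry → the upstream load balancer connection pool exhaustion
the upstream load balancer connection pool exhaustion → the message queue memory leak
the message queue memory leak → the DNS resolver memory leak
Length: 3 steps.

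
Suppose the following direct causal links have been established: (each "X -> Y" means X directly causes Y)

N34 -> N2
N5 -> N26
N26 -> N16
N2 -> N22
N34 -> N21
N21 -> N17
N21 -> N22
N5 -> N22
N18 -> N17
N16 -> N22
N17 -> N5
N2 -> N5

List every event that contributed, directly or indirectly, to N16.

N17, N18, N2, N21, N26, N34, N5

Immediate cause of N16: N26.
Further upstream: N34, N21, N17, N2, N5, N18.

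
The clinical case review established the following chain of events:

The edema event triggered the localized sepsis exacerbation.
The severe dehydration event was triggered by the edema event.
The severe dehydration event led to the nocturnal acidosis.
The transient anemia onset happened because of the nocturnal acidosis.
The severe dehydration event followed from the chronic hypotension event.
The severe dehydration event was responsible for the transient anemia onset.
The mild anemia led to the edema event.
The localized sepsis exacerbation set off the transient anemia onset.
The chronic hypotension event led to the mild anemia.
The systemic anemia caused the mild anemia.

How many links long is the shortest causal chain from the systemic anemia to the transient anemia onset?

4

Shortest chain: the systemic anemia → the mild anemia → the edema event → the severe dehydration event → the transient anemia onset.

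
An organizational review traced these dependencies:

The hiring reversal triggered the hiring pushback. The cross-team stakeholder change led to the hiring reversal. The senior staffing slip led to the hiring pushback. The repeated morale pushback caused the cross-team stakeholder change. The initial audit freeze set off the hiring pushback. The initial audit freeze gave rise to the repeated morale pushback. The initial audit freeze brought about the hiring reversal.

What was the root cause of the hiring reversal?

Tracing upstream from the hiring reversal: the hiring reversal ← the initial audit freeze.
The initial audit freeze has no stated cause, so it is the root.

the initial audit freeze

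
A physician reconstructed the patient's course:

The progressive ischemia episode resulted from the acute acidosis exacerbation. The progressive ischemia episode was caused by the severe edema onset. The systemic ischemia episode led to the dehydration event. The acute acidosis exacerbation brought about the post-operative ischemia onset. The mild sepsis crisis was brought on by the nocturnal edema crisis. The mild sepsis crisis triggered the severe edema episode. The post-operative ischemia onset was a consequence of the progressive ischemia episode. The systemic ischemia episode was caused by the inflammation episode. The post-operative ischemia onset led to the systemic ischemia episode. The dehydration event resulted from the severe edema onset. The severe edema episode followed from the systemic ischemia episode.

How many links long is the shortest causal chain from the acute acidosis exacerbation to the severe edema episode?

3

Shortest chain: the acute acidosis exacerbation → the post-operative ischemia onset → the systemic ischemia episode → the severe edema episode.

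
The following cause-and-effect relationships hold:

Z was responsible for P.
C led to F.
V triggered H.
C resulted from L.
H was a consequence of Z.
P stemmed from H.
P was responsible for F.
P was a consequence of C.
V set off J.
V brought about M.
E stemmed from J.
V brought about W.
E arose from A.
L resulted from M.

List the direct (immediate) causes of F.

C, P

Upstream contributors include V, M, L, Z, H, but only C, P feed directly into F.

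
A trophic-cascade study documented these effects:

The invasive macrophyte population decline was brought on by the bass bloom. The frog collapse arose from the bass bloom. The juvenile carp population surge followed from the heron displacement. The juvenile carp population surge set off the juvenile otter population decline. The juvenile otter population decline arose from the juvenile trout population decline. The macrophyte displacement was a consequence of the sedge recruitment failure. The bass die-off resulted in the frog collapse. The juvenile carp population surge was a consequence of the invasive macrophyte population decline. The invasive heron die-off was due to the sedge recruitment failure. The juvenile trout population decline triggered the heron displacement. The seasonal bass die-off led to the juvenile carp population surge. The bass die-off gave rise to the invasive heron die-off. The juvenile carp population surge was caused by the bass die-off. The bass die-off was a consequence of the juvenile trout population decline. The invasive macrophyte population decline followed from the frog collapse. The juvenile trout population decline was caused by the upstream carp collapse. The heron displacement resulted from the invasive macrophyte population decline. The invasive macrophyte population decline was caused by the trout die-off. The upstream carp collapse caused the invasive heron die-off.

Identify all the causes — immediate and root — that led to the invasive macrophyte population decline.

the bass bloom, the bass die-off, the frog collapse, the juvenile trout population decline, the trout die-off, the upstream carp collapse

Immediate causes of the invasive macrophyte population decline: the bass bloom, the trout die-off, the frog collapse.
Further upstream: the upstream carp collapse, the juvenile trout population decline, the bass die-off.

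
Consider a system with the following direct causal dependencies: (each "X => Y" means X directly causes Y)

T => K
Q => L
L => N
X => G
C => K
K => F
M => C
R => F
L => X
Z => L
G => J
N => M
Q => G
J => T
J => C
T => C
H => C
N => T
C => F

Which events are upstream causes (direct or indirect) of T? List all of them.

G, J, L, N, Q, X, Z

Immediate causes of T: N, J.
Further upstream: Q, Z, L, X, G.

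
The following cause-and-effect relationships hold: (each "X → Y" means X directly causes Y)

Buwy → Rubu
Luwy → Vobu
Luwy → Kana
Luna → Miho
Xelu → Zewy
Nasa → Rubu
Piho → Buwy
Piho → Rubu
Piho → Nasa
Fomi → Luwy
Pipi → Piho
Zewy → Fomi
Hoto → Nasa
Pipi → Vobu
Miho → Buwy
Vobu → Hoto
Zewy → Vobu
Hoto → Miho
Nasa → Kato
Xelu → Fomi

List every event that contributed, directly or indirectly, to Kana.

Fomi, Luwy, Xelu, Zewy

Immediate cause of Kana: Luwy.
Further upstream: Xelu, Zewy, Fomi.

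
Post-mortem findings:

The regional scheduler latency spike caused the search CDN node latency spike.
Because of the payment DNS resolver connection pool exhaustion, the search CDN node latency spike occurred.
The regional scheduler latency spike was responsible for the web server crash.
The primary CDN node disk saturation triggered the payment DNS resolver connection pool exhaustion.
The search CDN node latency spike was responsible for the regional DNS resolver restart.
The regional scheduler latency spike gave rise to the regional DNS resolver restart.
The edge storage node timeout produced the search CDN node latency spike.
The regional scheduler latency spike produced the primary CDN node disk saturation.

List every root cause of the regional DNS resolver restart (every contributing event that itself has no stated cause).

the edge storage node timeout, the regional scheduler latency spike

Tracing upstream from the regional DNS resolver restart: the regional DNS resolver restart ← the search CDN node latency spike ← the edge storage node timeout.
A separate upstream branch: the regional DNS resolver restart ← the regional scheduler latency spike.
Each of those chain origins has no stated cause.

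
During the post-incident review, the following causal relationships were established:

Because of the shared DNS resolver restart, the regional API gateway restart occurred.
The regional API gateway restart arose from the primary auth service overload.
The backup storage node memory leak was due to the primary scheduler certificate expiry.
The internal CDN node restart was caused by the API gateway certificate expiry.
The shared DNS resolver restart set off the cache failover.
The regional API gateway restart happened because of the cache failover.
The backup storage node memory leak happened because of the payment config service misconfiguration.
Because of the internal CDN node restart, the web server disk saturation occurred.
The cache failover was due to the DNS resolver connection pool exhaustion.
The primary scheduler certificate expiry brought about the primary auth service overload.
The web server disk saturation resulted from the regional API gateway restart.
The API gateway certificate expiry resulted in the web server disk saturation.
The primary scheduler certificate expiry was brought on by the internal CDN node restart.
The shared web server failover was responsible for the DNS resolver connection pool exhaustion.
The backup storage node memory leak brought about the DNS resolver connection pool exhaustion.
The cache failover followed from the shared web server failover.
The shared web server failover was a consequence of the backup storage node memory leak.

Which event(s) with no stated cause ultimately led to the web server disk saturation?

Tracing upstream from the web server disk saturation: the web server disk saturation ← the API gateway certificate expiry.
A separate upstream branch: the web server disk saturation ← the regional API gateway restart ← the cache failover ← the shared web server failover ← the backup storage node memory leak ← the payment config service misconfiguration.
A separate upstream branch: the web server disk saturation ← the regional API gateway restart ← the shared DNS resolver restart.
Each of those chain origins has no stated cause.

the API gateway certificate expiry, the payment config service misconfiguration, the shared DNS resolver restart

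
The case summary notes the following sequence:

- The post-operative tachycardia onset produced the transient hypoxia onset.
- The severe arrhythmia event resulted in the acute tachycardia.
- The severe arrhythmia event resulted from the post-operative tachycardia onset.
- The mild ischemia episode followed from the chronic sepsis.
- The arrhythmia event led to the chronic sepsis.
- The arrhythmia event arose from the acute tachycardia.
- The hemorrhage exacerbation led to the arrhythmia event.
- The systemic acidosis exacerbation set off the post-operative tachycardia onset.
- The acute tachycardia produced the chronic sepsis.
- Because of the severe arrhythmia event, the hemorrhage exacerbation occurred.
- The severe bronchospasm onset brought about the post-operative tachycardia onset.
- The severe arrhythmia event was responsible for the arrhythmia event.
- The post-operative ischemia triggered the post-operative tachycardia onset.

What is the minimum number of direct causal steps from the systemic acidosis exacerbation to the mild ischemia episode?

Shortest chain: the systemic acidosis exacerbation → the post-operative tachycardia onset → the severe arrhythmia event → the acute tachycardia → the chronic sepsis → the mild ischemia episode.

5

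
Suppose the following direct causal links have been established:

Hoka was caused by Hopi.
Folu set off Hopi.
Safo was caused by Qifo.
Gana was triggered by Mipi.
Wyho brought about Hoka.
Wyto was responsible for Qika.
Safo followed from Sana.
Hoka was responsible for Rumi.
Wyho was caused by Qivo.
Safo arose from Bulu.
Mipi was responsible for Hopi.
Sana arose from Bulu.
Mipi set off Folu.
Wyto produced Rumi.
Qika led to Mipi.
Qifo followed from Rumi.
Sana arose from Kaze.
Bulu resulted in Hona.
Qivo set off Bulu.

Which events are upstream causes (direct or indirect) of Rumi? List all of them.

Immediate causes of Rumi: Wyto, Hoka.
Further upstream: Qivo, Qika, Mipi, Folu, Wyho, Hopi.

Folu, Hoka, Hopi, Mipi, Qika, Qivo, Wyho, Wyto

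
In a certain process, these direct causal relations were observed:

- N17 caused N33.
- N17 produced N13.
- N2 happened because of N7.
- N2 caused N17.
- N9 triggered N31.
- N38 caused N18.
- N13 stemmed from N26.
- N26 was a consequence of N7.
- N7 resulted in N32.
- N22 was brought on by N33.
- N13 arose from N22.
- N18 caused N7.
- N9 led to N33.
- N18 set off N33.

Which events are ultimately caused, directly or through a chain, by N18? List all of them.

Direct effects: N7, N33.
2 steps out: N26, N2, N32, N22.
3 steps out: N17, N13.
Not reachable from it: N38, N9, N31.

N13, N17, N2, N22, N26, N32, N33, N7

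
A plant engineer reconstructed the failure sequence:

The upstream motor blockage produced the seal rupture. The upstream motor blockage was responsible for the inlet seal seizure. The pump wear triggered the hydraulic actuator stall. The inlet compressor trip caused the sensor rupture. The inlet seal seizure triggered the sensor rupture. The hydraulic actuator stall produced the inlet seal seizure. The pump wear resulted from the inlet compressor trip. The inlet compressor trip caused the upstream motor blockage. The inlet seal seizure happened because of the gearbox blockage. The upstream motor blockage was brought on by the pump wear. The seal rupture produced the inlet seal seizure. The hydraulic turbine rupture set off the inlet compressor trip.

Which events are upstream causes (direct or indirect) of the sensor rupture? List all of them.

Immediate causes of the sensor rupture: the inlet compressor trip, the inlet seal seizure.
Further upstream: the hydraulic turbine rupture, the pump wear, the upstream motor blockage, the seal rupture, the hydraulic actuator stall, the gearbox blockage.

the gearbox blockage, the hydraulic actuator stall, the hydraulic turbine rupture, the inlet compressor trip, the inlet seal seizure, the pump wear, the seal rupture, the upstream motor blockage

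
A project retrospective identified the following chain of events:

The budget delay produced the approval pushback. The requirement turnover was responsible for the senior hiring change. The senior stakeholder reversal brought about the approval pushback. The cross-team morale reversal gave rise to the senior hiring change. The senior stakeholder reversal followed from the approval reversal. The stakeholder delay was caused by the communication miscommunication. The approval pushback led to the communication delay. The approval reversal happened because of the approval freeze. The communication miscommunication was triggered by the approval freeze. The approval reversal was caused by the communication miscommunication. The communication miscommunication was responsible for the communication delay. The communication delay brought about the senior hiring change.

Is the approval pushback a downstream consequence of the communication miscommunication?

There is a causal chain: the communication miscommunication → the approval reversal → the senior stakeholder reversal → the approval pushback.

Yes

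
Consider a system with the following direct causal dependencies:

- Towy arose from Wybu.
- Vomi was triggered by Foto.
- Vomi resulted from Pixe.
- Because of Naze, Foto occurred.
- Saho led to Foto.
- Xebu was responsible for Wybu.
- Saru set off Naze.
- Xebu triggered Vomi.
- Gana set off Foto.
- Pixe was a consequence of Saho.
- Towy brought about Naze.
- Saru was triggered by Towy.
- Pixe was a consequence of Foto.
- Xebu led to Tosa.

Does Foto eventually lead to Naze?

Foto leads to Pixe, Vomi; Naze is not among them.

No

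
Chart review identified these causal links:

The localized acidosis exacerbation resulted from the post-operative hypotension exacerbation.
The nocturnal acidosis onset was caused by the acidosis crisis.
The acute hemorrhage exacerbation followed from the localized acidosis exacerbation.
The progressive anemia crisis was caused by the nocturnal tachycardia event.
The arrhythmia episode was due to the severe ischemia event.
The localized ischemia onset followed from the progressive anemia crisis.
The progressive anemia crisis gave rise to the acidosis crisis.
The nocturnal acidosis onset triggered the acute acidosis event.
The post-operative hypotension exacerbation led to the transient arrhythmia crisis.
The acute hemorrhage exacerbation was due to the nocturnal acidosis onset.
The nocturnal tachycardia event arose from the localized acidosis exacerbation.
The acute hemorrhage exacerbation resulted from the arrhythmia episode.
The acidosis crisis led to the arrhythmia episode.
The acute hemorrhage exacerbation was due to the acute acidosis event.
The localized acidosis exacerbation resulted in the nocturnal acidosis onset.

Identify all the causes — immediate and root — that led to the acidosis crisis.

Immediate cause of the acidosis crisis: the progressive anemia crisis.
Further upstream: the post-operative hypotension exacerbation, the localized acidosis exacerbation, the nocturnal tachycardia event.

the localized acidosis exacerbation, the nocturnal tachycardia event, the post-operative hypotension exacerbation, the progressive anemia crisis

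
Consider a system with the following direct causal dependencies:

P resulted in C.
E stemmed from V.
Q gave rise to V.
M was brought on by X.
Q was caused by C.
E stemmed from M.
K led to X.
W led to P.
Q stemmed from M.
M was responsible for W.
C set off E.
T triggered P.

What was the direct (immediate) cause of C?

Upstream contributors include K, X, M, W, T, but only P feeds directly into C.

P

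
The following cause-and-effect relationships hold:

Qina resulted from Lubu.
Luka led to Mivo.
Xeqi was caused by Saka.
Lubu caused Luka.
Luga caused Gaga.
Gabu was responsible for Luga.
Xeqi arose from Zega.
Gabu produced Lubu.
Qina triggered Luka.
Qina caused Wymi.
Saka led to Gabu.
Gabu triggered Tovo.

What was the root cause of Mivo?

Tracing upstream from Mivo: Mivo ← Luka ← Lubu ← Gabu ← Saka.
Saka has no stated cause, so it is the root.

Saka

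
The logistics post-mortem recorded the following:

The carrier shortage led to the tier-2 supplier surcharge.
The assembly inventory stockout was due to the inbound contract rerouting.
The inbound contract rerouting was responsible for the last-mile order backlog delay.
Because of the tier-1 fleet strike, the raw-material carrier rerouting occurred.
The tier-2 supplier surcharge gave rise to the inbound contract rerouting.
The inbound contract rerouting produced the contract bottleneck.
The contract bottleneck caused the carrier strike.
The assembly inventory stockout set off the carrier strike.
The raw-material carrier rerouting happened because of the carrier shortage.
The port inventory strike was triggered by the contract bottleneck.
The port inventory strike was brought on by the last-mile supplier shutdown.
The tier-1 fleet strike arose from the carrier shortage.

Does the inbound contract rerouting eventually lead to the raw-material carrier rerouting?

No

The inbound contract rerouting leads to the contract bottleneck, the assembly inventory stockout, the carrier strike, the last-mile order backlog delay, the port inventory strike; the raw-material carrier rerouting is not among them.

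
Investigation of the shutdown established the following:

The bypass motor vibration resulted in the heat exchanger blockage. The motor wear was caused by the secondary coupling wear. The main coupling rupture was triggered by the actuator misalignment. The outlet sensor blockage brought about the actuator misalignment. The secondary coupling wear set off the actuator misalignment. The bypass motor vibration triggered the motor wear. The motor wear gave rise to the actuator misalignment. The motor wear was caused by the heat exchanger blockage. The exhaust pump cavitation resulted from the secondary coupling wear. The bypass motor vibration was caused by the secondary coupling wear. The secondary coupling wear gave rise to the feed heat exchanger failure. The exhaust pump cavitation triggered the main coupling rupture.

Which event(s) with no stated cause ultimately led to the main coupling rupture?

the outlet sensor blockage, the secondary coupling wear

Tracing upstream from the main coupling rupture: the main coupling rupture ← the actuator misalignment ← the secondary coupling wear.
A separate upstream branch: the main coupling rupture ← the actuator misalignment ← the outlet sensor blockage.
Each of those chain origins has no stated cause.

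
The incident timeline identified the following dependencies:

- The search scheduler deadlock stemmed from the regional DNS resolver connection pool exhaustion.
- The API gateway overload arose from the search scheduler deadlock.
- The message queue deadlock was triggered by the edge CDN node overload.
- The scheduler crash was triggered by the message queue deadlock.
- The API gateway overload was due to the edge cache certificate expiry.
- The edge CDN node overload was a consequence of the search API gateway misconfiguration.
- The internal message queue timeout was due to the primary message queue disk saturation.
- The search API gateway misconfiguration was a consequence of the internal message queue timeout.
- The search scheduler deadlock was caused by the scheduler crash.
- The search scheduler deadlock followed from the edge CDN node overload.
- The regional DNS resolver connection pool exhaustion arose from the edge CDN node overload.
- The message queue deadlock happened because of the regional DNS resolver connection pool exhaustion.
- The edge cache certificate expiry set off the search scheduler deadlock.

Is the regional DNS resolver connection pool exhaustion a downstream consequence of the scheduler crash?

The scheduler crash leads to the search scheduler deadlock, the API gateway overload; the regional DNS resolver connection pool exhaustion is not among them.

No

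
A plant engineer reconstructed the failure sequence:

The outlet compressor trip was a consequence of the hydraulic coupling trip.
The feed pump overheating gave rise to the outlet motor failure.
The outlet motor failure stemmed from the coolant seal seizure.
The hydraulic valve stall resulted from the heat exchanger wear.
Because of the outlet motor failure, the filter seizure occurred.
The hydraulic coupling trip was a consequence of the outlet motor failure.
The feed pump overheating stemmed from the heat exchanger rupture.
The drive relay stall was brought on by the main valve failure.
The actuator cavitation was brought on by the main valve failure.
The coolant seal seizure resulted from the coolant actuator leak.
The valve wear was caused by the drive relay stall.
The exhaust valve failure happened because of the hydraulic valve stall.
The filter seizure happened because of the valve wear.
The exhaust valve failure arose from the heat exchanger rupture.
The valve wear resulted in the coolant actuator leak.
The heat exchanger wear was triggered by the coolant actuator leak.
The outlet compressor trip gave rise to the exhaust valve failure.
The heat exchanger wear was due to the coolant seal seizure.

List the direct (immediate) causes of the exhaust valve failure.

Upstream contributors include the main valve failure, the drive relay stall, the valve wear, the feed pump overheating, the coolant actuator leak, the coolant seal seizure, the outlet motor failure, the hydraulic coupling trip, the heat exchanger wear, but only the heat exchanger rupture, the hydraulic valve stall, the outlet compressor trip feed directly into the exhaust valve failure.

the heat exchanger rupture, the hydraulic valve stall, the outlet compressor trip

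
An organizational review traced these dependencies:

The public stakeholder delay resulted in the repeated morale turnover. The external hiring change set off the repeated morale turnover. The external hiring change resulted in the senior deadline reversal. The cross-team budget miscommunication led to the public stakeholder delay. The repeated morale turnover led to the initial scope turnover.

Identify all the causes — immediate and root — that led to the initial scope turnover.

the cross-team budget miscommunication, the external hiring change, the public stakeholder delay, the repeated morale turnover

Immediate cause of the initial scope turnover: the repeated morale turnover.
Further upstream: the cross-team budget miscommunication, the external hiring change, the public stakeholder delay.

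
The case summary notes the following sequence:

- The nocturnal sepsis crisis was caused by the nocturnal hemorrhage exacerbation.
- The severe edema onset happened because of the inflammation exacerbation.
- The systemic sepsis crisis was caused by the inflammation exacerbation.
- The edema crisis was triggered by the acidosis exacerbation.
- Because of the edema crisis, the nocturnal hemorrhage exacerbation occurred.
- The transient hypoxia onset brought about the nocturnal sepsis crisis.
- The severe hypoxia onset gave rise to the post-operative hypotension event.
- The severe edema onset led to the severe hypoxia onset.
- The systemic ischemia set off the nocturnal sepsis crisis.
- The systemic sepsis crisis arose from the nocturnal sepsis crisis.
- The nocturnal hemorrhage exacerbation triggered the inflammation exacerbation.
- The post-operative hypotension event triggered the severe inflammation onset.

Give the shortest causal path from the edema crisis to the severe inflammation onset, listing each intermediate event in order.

the edema crisis → the nocturnal hemorrhage exacerbation
the nocturnal hemorrhage exacerbation → the inflammation exacerbation
the inflammation exacerbation → the severe edema onset
the severe edema onset → the severe hypoxia onset
the severe hypoxia onset → the post-operative hypotension event
the post-operative hypotension event → the severe inflammation onset
Length: 6 steps.

the edema crisis → the nocturnal hemorrhage exacerbation → the inflammation exacerbation → the severe edema onset → the severe hypoxia onset → the post-operative hypotension event → the severe inflammation onset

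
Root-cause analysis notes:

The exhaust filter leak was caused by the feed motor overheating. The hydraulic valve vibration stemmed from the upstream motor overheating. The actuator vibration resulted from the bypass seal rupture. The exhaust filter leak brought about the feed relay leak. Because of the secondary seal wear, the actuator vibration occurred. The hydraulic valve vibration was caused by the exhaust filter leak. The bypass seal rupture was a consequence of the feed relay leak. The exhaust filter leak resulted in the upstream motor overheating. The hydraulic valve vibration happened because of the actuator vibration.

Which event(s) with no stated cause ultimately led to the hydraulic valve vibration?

the feed motor overheating, the secondary seal wear

Tracing upstream from the hydraulic valve vibration: the hydraulic valve vibration ← the exhaust filter leak ← the feed motor overheating.
A separate upstream branch: the hydraulic valve vibration ← the actuator vibration ← the secondary seal wear.
Each of those chain origins has no stated cause.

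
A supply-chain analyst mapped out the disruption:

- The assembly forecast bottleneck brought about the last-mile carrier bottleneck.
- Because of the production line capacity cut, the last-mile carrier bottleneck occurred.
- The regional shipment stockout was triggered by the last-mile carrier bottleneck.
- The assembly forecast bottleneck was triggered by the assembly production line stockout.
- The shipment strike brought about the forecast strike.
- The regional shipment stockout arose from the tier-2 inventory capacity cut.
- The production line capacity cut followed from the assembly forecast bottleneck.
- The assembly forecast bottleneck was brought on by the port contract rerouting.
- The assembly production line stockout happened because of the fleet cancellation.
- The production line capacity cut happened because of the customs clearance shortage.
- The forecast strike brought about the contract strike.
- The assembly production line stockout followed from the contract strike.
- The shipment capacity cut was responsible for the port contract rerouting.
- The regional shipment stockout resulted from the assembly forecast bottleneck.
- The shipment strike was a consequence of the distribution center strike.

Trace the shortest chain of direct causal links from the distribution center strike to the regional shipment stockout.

the distribution center strike → the shipment strike → the forecast strike → the contract strike → the assembly production line stockout → the assembly forecast bottleneck → the regional shipment stockout

the distribution center strike → the shipment strike
the shipment strike → the forecast strike
the forecast strike → the contract strike
the contract strike → the assembly production line stockout
the assembly production line stockout → the assembly forecast bottleneck
the assembly forecast bottleneck → the regional shipment stockout
Length: 6 steps.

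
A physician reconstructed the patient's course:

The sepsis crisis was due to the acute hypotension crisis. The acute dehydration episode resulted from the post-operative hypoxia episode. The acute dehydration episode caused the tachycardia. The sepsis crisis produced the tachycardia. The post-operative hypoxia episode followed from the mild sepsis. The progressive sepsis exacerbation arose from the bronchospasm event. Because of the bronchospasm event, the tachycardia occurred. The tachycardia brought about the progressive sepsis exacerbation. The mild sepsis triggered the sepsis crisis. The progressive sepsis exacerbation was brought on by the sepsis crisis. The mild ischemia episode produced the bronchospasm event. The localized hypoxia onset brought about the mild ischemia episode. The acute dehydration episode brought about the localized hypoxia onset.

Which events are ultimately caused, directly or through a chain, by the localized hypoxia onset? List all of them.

Direct effects: the mild ischemia episode.
2 steps out: the bronchospasm event.
3 steps out: the tachycardia, the progressive sepsis exacerbation.
Not reachable from it: the mild sepsis, the post-operative hypoxia episode, the acute dehydration episode, the acute hypotension crisis, the sepsis crisis.

the bronchospasm event, the mild ischemia episode, the progressive sepsis exacerbation, the tachycardia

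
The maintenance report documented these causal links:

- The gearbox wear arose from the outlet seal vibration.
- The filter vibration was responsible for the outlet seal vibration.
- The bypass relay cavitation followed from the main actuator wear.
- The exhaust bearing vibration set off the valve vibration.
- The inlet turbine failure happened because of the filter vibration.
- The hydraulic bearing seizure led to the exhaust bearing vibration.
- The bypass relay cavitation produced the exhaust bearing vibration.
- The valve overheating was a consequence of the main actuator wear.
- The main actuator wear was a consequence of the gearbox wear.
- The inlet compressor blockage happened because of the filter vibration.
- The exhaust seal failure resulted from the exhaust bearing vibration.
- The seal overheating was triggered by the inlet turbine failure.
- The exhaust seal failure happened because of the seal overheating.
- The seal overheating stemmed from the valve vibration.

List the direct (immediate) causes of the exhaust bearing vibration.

Upstream contributors include the filter vibration, the outlet seal vibration, the gearbox wear, the main actuator wear, but only the bypass relay cavitation, the hydraulic bearing seizure feed directly into the exhaust bearing vibration.

the bypass relay cavitation, the hydraulic bearing seizure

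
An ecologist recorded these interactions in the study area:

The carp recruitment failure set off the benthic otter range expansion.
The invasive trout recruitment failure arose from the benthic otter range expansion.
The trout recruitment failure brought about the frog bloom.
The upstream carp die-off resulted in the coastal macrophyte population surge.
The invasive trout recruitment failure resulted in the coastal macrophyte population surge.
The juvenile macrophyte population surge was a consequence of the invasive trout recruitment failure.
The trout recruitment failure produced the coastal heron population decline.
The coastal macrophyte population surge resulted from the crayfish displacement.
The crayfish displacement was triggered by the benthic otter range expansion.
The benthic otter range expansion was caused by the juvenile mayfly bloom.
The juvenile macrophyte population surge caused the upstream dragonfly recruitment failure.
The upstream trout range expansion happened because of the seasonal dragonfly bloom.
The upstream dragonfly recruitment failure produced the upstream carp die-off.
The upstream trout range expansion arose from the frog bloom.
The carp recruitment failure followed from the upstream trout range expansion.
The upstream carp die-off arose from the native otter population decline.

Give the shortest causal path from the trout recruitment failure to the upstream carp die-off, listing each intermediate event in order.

the trout recruitment failure → the frog bloom
the frog bloom → the upstream trout range expansion
the upstream trout range expansion → the carp recruitment failure
the carp recruitment failure → the benthic otter range expansion
the benthic otter range expansion → the invasive trout recruitment failure
the invasive trout recruitment failure → the juvenile macrophyte population surge
the juvenile macrophyte population surge → the upstream dragonfly recruitment failure
the upstream dragonfly recruitment failure → the upstream carp die-off
Length: 8 steps.

the trout recruitment failure → the frog bloom → the upstream trout range expansion → the carp recruitment failure → the benthic otter range expansion → the invasive trout recruitment failure → the juvenile macrophyte population surge → the upstream dragonfly recruitment failure → the upstream carp die-off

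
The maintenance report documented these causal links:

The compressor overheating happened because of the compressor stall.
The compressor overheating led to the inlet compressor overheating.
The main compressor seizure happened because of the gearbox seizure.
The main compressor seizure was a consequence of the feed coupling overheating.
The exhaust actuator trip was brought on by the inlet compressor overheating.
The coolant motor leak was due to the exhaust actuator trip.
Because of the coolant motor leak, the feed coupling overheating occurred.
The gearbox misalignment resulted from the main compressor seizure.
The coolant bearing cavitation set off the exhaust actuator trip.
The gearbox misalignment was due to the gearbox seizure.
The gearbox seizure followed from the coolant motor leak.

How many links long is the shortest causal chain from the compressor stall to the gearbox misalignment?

6

Shortest chain: the compressor stall → the compressor overheating → the inlet compressor overheating → the exhaust actuator trip → the coolant motor leak → the gearbox seizure → the gearbox misalignment.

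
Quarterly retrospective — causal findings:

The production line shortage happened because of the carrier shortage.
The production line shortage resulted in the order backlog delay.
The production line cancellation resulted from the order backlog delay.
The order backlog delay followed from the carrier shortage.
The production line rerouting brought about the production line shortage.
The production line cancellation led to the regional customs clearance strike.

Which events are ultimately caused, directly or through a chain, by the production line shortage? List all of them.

the order backlog delay, the production line cancellation, the regional customs clearance strike

Direct effects: the order backlog delay.
2 steps out: the production line cancellation.
3 steps out: the regional customs clearance strike.
Not reachable from it: the carrier shortage, the production line rerouting.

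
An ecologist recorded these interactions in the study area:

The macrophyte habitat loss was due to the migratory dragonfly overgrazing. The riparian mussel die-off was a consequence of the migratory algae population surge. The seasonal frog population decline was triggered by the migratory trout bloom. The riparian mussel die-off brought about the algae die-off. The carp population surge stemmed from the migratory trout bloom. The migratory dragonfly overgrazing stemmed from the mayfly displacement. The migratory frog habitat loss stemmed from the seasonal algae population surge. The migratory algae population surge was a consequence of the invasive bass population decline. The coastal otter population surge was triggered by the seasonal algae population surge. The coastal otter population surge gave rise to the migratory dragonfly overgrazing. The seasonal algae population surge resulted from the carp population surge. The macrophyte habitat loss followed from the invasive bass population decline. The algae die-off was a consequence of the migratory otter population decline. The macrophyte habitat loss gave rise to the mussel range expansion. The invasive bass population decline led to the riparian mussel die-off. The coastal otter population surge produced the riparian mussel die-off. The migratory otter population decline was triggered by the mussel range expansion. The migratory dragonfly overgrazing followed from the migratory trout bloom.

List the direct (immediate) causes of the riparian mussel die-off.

Upstream contributors include the migratory trout bloom, the carp population surge, the seasonal algae population surge, but only the coastal otter population surge, the invasive bass population decline, the migratory algae population surge feed directly into the riparian mussel die-off.

the coastal otter population surge, the invasive bass population decline, the migratory algae population surge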